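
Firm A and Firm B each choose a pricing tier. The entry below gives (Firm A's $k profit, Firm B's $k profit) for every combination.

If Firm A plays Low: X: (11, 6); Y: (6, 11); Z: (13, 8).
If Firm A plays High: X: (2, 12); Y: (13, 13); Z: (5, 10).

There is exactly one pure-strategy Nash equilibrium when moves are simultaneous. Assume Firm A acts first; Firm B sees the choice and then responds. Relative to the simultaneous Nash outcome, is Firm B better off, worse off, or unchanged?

unchanged

Backward induction with Firm A moving first.
- Low → Firm B plays Y (best of 6, 11, 8); Firm A gets 6.
- High → Firm B plays Y (best of 12, 13, 10); Firm A gets 13.
Maximizing over 6, 13, Firm A chooses High. Subgame-perfect outcome: (High, Y) with payoffs (13, 13).
Under simultaneous play:
Firm A's best replies: X→Low; Y→High; Z→Low.
Firm B's best replies: Low→Y; High→Y.
The unique mutual best reply is (High, Y), giving (13, 13).
Firm B earns 13 sequentially versus 13 at the Nash outcome: unchanged.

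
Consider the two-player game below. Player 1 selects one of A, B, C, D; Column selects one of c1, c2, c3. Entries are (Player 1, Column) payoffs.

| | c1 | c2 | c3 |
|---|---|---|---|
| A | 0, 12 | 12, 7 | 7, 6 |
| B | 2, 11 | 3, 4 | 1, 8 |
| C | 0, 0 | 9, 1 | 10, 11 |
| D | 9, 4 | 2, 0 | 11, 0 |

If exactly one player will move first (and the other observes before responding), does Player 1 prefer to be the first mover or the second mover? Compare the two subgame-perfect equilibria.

second

If Player 1 leads: Column's best replies are A→c1, B→c1, C→c3, D→c1; Player 1's induced payoffs 0, 2, 10, 9; outcome (C, c3), payoffs (10, 11).
If Column leads: Player 1's best replies are c1→D, c2→A, c3→D; Column's induced payoffs 4, 7, 0; outcome (A, c2), payoffs (12, 7).
Player 1 gets 10 moving first and 12 moving second, so Player 1 prefers to move second.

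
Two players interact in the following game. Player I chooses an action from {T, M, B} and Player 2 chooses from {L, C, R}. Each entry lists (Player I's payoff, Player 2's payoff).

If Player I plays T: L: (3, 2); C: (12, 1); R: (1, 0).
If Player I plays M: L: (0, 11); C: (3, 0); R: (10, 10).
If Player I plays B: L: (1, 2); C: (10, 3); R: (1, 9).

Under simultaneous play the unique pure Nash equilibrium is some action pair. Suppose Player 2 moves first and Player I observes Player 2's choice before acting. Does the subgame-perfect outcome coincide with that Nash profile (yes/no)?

Solve by backward induction (Player 2 leads).
- L: Player I compares 3, 0, 1 and picks T; Player 2 would get 2.
- C: Player I compares 12, 3, 10 and picks T; Player 2 would get 1.
- R: Player I compares 1, 10, 1 and picks M; Player 2 would get 10.
Among 2, 1, 10, the best is 10 at R. Subgame-perfect outcome: (M, R) with payoffs (10, 10).
Under simultaneous play:
Player I's best replies: L→T; C→T; R→M.
Player 2's best replies: T→L; M→L; B→R.
Only (T, L) has each player best-responding; Nash payoffs (3, 2).
Sequential outcome (M, R) differs from the Nash profile (T, L).

no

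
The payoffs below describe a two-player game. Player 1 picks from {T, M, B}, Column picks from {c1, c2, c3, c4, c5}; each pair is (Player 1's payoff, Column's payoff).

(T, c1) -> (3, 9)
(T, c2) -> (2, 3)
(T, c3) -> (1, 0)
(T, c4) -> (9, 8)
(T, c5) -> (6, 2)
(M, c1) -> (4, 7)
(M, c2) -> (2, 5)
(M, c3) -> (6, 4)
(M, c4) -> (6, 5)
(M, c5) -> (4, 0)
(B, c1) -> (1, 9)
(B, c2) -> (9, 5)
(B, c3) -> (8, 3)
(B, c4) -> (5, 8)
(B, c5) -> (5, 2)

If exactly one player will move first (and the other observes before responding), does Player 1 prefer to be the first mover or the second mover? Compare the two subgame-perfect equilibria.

If Player 1 leads: Column's best replies are T→c1, M→c1, B→c1; Player 1's induced payoffs 3, 4, 1; outcome (M, c1), payoffs (4, 7).
If Column leads: Player 1's best replies are c1→M, c2→B, c3→B, c4→T, c5→T; Column's induced payoffs 7, 5, 3, 8, 2; outcome (T, c4), payoffs (9, 8).
Player 1 gets 4 moving first and 9 moving second, so Player 1 prefers to move second.

second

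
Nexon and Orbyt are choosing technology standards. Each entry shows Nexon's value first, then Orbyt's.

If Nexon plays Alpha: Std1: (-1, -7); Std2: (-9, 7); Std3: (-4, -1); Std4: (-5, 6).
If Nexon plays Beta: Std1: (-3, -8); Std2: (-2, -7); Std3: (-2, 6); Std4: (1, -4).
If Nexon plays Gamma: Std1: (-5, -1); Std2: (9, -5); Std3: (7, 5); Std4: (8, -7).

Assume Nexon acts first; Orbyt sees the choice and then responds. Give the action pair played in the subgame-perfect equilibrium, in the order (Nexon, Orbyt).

(Gamma, Std3)

Orbyt best-responds to each possible Nexon move:
- Alpha: Orbyt compares -7, 7, -1, 6 and picks Std2; Nexon would get -9.
- Beta: Orbyt compares -8, -7, 6, -4 and picks Std3; Nexon would get -2.
- Gamma: Orbyt compares -1, -5, 5, -7 and picks Std3; Nexon would get 7.
Among -9, -2, 7, the best is 7 at Gamma. Subgame-perfect outcome: (Gamma, Std3) with payoffs (7, 5).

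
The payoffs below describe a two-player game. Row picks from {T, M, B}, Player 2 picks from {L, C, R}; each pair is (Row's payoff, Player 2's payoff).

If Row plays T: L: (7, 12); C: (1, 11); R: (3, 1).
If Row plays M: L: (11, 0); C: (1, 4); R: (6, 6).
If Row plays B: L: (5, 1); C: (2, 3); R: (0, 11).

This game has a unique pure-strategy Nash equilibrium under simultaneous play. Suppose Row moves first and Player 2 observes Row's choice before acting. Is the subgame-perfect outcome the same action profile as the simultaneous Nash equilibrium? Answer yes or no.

Solve by backward induction (Row leads).
- T: BR = L, leader payoff 7.
- M: BR = R, leader payoff 6.
- B: BR = R, leader payoff 0.
Row's induced payoffs are 7, 6, 0, so Row commits to T. Subgame-perfect outcome: (T, L) with payoffs (7, 12).
For the simultaneous game, intersect best replies.
Row's best replies: L→M; C→B; R→M.
Player 2's best replies: T→L; M→R; B→R.
The unique mutual best reply is (M, R), giving (6, 6).
Sequential outcome (T, L) differs from the Nash profile (M, R).

no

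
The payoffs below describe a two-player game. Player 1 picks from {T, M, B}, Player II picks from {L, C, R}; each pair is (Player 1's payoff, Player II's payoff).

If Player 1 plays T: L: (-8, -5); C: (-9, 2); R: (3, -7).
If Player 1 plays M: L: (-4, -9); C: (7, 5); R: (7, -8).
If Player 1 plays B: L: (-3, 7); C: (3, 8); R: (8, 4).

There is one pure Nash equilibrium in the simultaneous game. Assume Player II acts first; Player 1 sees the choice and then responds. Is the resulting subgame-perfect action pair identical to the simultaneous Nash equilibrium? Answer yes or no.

no

Solve by backward induction (Player II leads).
- L → Player 1 plays B (best of -8, -4, -3); Player II gets 7.
- C → Player 1 plays M (best of -9, 7, 3); Player II gets 5.
- R → Player 1 plays B (best of 3, 7, 8); Player II gets 4.
Player II's induced payoffs are 7, 5, 4, so Player II commits to L. Subgame-perfect outcome: (B, L) with payoffs (-3, 7).
Now find the simultaneous Nash equilibrium.
Player 1's best replies: L→B; C→M; R→B.
Player II's best replies: T→C; M→C; B→C.
The unique mutual best reply is (M, C), giving (7, 5).
Sequential outcome (B, L) differs from the Nash profile (M, C).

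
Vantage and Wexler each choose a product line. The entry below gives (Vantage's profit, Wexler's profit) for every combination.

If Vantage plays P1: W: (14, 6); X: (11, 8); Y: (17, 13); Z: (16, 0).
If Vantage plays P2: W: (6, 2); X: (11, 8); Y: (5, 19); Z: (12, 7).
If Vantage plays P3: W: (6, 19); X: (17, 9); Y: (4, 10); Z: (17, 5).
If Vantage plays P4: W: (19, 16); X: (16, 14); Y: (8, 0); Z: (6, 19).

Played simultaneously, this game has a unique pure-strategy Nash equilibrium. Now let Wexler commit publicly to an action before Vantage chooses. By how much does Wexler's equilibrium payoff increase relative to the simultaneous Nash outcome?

3

Solve by backward induction (Wexler leads).
- W → Vantage plays P4 (best of 14, 6, 6, 19); Wexler gets 16.
- X → Vantage plays P3 (best of 11, 11, 17, 16); Wexler gets 9.
- Y → Vantage plays P1 (best of 17, 5, 4, 8); Wexler gets 13.
- Z → Vantage plays P3 (best of 16, 12, 17, 6); Wexler gets 5.
Maximizing over 16, 9, 13, 5, Wexler chooses W. Subgame-perfect outcome: (P4, W) with payoffs (19, 16).
Under simultaneous play:
Vantage's best replies: W→P4; X→P3; Y→P1; Z→P3.
Wexler's best replies: P1→Y; P2→Y; P3→W; P4→Z.
Only (P1, Y) has each player best-responding; Nash payoffs (17, 13).
Wexler's commitment gain: 16 − 13 = 3.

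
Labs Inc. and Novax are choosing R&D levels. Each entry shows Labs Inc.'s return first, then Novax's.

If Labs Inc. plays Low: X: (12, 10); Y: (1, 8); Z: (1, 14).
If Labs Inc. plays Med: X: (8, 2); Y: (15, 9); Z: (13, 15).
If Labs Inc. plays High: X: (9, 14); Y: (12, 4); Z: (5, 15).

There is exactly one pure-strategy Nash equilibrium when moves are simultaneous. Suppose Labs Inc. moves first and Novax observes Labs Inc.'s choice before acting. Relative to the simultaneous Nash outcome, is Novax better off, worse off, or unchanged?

Backward induction with Labs Inc. moving first.
- Low: BR = Z, leader payoff 1.
- Med: BR = Z, leader payoff 13.
- High: BR = Z, leader payoff 5.
Labs Inc.'s induced payoffs are 1, 13, 5, so Labs Inc. commits to Med. Subgame-perfect outcome: (Med, Z) with payoffs (13, 15).
Now find the simultaneous Nash equilibrium.
Labs Inc.'s best replies: X→Low; Y→Med; Z→Med.
Novax's best replies: Low→Z; Med→Z; High→Z.
The unique mutual best reply is (Med, Z), giving (13, 15).
Novax earns 15 sequentially versus 15 at the Nash outcome: unchanged.

unchanged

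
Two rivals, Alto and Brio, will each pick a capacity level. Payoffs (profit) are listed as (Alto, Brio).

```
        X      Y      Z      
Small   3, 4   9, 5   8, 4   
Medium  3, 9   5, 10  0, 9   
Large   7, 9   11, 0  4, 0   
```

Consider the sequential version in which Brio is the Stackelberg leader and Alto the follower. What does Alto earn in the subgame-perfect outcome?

Alto best-responds to each possible Brio move:
- X: Alto compares 3, 3, 7 and picks Large; Brio would get 9.
- Y: Alto compares 9, 5, 11 and picks Large; Brio would get 0.
- Z: Alto compares 8, 0, 4 and picks Small; Brio would get 4.
Among 9, 0, 4, the best is 9 at X. Subgame-perfect outcome: (Large, X) with payoffs (7, 9).

7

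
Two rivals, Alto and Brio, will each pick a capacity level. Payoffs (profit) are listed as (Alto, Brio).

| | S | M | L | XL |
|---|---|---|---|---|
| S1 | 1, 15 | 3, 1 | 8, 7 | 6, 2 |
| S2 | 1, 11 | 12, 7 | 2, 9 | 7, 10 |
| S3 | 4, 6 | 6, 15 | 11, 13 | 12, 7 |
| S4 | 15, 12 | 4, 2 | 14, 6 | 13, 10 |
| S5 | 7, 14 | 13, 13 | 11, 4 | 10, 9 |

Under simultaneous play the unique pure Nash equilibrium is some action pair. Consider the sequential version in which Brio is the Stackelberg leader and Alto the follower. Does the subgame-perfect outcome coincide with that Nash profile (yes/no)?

no

Work backward from Alto's decision.
- S: BR = S4, leader payoff 12.
- M: BR = S5, leader payoff 13.
- L: BR = S4, leader payoff 6.
- XL: BR = S4, leader payoff 10.
Brio's induced payoffs are 12, 13, 6, 10, so Brio commits to M. Subgame-perfect outcome: (S5, M) with payoffs (13, 13).
Under simultaneous play:
Alto's best replies: S→S4; M→S5; L→S4; XL→S4.
Brio's best replies: S1→S; S2→S; S3→M; S4→S; S5→S.
The unique mutual best reply is (S4, S), giving (15, 12).
Sequential outcome (S5, M) differs from the Nash profile (S4, S).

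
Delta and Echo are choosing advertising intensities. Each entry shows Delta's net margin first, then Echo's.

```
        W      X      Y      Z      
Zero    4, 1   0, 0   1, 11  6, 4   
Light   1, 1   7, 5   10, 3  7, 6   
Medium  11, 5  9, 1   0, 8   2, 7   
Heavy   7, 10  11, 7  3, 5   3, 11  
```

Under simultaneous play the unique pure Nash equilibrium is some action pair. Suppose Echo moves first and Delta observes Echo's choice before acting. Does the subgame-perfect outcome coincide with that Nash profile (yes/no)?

no

Delta best-responds to each possible Echo move:
- W → Delta plays Medium (best of 4, 1, 11, 7); Echo gets 5.
- X → Delta plays Heavy (best of 0, 7, 9, 11); Echo gets 7.
- Y → Delta plays Light (best of 1, 10, 0, 3); Echo gets 3.
- Z → Delta plays Light (best of 6, 7, 2, 3); Echo gets 6.
Maximizing over 5, 7, 3, 6, Echo chooses X. Subgame-perfect outcome: (Heavy, X) with payoffs (11, 7).
Now find the simultaneous Nash equilibrium.
Delta's best replies: W→Medium; X→Heavy; Y→Light; Z→Light.
Echo's best replies: Zero→Y; Light→Z; Medium→Y; Heavy→Z.
Only (Light, Z) has each player best-responding; Nash payoffs (7, 6).
Sequential outcome (Heavy, X) differs from the Nash profile (Light, Z).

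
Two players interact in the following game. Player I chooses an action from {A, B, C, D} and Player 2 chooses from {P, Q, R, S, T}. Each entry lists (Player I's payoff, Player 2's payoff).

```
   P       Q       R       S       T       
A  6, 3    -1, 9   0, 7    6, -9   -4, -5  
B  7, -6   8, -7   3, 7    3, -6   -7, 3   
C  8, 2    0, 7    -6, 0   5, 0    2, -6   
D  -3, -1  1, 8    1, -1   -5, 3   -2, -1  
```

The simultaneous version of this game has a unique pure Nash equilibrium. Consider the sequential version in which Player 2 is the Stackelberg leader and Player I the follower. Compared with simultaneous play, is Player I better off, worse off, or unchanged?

unchanged

Solve by backward induction (Player 2 leads).
- P: Player I compares 6, 7, 8, -3 and picks C; Player 2 would get 2.
- Q: Player I compares -1, 8, 0, 1 and picks B; Player 2 would get -7.
- R: Player I compares 0, 3, -6, 1 and picks B; Player 2 would get 7.
- S: Player I compares 6, 3, 5, -5 and picks A; Player 2 would get -9.
- T: Player I compares -4, -7, 2, -2 and picks C; Player 2 would get -6.
Maximizing over 2, -7, 7, -9, -6, Player 2 chooses R. Subgame-perfect outcome: (B, R) with payoffs (3, 7).
For the simultaneous game, intersect best replies.
Player I's best replies: P→C; Q→B; R→B; S→A; T→C.
Player 2's best replies: A→Q; B→R; C→Q; D→Q.
Only (B, R) has each player best-responding; Nash payoffs (3, 7).
Player I earns 3 sequentially versus 3 at the Nash outcome: unchanged.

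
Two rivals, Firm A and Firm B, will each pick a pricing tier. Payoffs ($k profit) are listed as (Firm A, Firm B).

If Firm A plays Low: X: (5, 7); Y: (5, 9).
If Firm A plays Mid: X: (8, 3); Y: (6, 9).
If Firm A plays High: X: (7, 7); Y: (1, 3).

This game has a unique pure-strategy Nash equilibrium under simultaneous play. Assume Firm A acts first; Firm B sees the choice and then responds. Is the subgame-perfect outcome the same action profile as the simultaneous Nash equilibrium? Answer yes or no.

no

Solve by backward induction (Firm A leads).
- Low → Firm B plays Y (best of 7, 9); Firm A gets 5.
- Mid → Firm B plays Y (best of 3, 9); Firm A gets 6.
- High → Firm B plays X (best of 7, 3); Firm A gets 7.
Maximizing over 5, 6, 7, Firm A chooses High. Subgame-perfect outcome: (High, X) with payoffs (7, 7).
Under simultaneous play:
Firm A's best replies: X→Mid; Y→Mid.
Firm B's best replies: Low→Y; Mid→Y; High→X.
Only (Mid, Y) has each player best-responding; Nash payoffs (6, 9).
Sequential outcome (High, X) differs from the Nash profile (Mid, Y).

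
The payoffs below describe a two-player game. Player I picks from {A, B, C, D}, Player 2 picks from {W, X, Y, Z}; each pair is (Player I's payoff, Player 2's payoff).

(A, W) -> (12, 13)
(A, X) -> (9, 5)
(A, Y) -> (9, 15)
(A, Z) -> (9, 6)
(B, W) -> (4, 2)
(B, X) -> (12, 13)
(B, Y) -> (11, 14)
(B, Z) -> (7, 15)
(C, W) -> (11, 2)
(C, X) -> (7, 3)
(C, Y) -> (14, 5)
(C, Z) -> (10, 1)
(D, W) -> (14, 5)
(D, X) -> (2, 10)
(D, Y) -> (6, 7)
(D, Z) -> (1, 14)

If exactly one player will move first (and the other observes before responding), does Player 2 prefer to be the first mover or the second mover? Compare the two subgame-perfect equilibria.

first

If Player I leads: Player 2's best replies are A→Y, B→Z, C→Y, D→Z; Player I's induced payoffs 9, 7, 14, 1; outcome (C, Y), payoffs (14, 5).
If Player 2 leads: Player I's best replies are W→D, X→B, Y→C, Z→C; Player 2's induced payoffs 5, 13, 5, 1; outcome (B, X), payoffs (12, 13).
Player 2 gets 13 moving first and 5 moving second, so Player 2 prefers to move first.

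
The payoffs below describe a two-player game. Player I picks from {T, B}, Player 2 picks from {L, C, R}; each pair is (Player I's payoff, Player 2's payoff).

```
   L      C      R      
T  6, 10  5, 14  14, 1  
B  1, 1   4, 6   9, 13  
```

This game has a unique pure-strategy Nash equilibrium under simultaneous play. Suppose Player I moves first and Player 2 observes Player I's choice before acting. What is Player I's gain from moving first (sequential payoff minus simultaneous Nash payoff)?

4

Player 2 best-responds to each possible Player I move:
- T → Player 2 plays C (best of 10, 14, 1); Player I gets 5.
- B → Player 2 plays R (best of 1, 6, 13); Player I gets 9.
Among 5, 9, the best is 9 at B. Subgame-perfect outcome: (B, R) with payoffs (9, 13).
For the simultaneous game, intersect best replies.
Player I's best replies: L→T; C→T; R→T.
Player 2's best replies: T→C; B→R.
The unique mutual best reply is (T, C), giving (5, 14).
Player I's commitment gain: 9 − 5 = 4.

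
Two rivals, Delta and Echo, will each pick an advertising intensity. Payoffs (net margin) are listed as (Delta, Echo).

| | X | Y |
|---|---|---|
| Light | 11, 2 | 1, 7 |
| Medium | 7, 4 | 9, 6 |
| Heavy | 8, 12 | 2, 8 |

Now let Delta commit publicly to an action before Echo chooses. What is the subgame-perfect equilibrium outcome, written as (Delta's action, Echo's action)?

Backward induction with Delta moving first.
- Light → Echo plays Y (best of 2, 7); Delta gets 1.
- Medium → Echo plays Y (best of 4, 6); Delta gets 9.
- Heavy → Echo plays X (best of 12, 8); Delta gets 8.
Maximizing over 1, 9, 8, Delta chooses Medium. Subgame-perfect outcome: (Medium, Y) with payoffs (9, 6).

(Medium, Y)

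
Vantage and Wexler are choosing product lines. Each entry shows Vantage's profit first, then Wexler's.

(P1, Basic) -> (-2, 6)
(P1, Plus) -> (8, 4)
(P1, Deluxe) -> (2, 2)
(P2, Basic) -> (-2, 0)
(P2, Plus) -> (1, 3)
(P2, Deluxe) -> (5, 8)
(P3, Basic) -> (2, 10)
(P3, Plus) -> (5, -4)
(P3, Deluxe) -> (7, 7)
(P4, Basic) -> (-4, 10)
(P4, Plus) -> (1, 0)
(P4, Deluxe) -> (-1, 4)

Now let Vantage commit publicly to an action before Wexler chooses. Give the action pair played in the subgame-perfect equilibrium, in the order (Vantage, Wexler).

(P2, Deluxe)

Backward induction with Vantage moving first.
- P1: Wexler compares 6, 4, 2 and picks Basic; Vantage would get -2.
- P2: Wexler compares 0, 3, 8 and picks Deluxe; Vantage would get 5.
- P3: Wexler compares 10, -4, 7 and picks Basic; Vantage would get 2.
- P4: Wexler compares 10, 0, 4 and picks Basic; Vantage would get -4.
Maximizing over -2, 5, 2, -4, Vantage chooses P2. Subgame-perfect outcome: (P2, Deluxe) with payoffs (5, 8).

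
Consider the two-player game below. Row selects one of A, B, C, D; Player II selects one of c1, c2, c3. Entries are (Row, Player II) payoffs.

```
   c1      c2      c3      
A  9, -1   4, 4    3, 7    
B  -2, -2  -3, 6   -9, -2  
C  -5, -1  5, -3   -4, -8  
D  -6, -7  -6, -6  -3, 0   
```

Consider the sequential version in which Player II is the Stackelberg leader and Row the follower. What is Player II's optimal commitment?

c3

Backward induction with Player II moving first.
- c1: Row compares 9, -2, -5, -6 and picks A; Player II would get -1.
- c2: Row compares 4, -3, 5, -6 and picks C; Player II would get -3.
- c3: Row compares 3, -9, -4, -3 and picks A; Player II would get 7.
Player II's induced payoffs are -1, -3, 7, so Player II commits to c3. Subgame-perfect outcome: (A, c3) with payoffs (3, 7).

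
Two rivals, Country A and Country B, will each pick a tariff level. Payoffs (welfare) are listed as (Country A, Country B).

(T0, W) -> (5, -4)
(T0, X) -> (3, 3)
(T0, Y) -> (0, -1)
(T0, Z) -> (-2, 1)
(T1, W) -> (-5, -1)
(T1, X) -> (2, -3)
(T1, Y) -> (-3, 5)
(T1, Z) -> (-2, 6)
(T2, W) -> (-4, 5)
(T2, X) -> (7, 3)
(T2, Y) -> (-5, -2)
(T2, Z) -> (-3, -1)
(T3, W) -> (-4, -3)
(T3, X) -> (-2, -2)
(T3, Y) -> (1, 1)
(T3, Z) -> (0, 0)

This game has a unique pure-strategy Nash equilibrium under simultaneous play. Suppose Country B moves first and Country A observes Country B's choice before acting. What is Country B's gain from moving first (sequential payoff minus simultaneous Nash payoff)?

2

Country A best-responds to each possible Country B move:
- W → Country A plays T0 (best of 5, -5, -4, -4); Country B gets -4.
- X → Country A plays T2 (best of 3, 2, 7, -2); Country B gets 3.
- Y → Country A plays T3 (best of 0, -3, -5, 1); Country B gets 1.
- Z → Country A plays T3 (best of -2, -2, -3, 0); Country B gets 0.
Among -4, 3, 1, 0, the best is 3 at X. Subgame-perfect outcome: (T2, X) with payoffs (7, 3).
Under simultaneous play:
Country A's best replies: W→T0; X→T2; Y→T3; Z→T3.
Country B's best replies: T0→X; T1→Z; T2→W; T3→Y.
Only (T3, Y) has each player best-responding; Nash payoffs (1, 1).
Country B's commitment gain: 3 − 1 = 2.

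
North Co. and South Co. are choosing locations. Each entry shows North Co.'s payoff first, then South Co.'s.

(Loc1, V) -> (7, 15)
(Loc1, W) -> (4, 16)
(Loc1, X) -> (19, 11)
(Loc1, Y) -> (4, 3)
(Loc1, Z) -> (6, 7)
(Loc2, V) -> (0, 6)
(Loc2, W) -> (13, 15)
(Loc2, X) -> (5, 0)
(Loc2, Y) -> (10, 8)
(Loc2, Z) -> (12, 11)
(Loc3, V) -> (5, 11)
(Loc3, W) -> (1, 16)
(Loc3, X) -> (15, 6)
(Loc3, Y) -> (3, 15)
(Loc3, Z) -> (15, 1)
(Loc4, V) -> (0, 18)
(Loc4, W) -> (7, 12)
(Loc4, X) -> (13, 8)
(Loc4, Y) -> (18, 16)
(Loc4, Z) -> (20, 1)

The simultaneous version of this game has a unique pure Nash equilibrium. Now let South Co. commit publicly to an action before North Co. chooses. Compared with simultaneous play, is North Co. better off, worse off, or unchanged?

Solve by backward induction (South Co. leads).
- V → North Co. plays Loc1 (best of 7, 0, 5, 0); South Co. gets 15.
- W → North Co. plays Loc2 (best of 4, 13, 1, 7); South Co. gets 15.
- X → North Co. plays Loc1 (best of 19, 5, 15, 13); South Co. gets 11.
- Y → North Co. plays Loc4 (best of 4, 10, 3, 18); South Co. gets 16.
- Z → North Co. plays Loc4 (best of 6, 12, 15, 20); South Co. gets 1.
South Co.'s induced payoffs are 15, 15, 11, 16, 1, so South Co. commits to Y. Subgame-perfect outcome: (Loc4, Y) with payoffs (18, 16).
Under simultaneous play:
North Co.'s best replies: V→Loc1; W→Loc2; X→Loc1; Y→Loc4; Z→Loc4.
South Co.'s best replies: Loc1→W; Loc2→W; Loc3→W; Loc4→V.
The unique mutual best reply is (Loc2, W), giving (13, 15).
North Co. earns 18 sequentially versus 13 at the Nash outcome: better off.

better off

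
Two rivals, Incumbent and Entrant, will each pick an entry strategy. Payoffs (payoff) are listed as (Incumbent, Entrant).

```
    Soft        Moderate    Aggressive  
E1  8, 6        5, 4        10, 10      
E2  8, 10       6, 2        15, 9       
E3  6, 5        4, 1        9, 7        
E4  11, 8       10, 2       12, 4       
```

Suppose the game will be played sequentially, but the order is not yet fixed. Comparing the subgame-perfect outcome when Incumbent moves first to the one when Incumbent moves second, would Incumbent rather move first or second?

If Incumbent leads: Entrant's best replies are E1→Aggressive, E2→Soft, E3→Aggressive, E4→Soft; Incumbent's induced payoffs 10, 8, 9, 11; outcome (E4, Soft), payoffs (11, 8).
If Entrant leads: Incumbent's best replies are Soft→E4, Moderate→E4, Aggressive→E2; Entrant's induced payoffs 8, 2, 9; outcome (E2, Aggressive), payoffs (15, 9).
Incumbent gets 11 moving first and 15 moving second, so Incumbent prefers to move second.

second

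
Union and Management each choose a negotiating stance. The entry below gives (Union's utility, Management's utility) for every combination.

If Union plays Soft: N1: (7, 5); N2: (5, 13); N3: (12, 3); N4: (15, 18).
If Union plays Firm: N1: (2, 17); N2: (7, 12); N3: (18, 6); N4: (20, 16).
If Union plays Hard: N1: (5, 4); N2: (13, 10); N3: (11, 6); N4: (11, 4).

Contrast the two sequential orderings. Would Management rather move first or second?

second

If Union leads: Management's best replies are Soft→N4, Firm→N1, Hard→N2; Union's induced payoffs 15, 2, 13; outcome (Soft, N4), payoffs (15, 18).
If Management leads: Union's best replies are N1→Soft, N2→Hard, N3→Firm, N4→Firm; Management's induced payoffs 5, 10, 6, 16; outcome (Firm, N4), payoffs (20, 16).
Management gets 16 moving first and 18 moving second, so Management prefers to move second.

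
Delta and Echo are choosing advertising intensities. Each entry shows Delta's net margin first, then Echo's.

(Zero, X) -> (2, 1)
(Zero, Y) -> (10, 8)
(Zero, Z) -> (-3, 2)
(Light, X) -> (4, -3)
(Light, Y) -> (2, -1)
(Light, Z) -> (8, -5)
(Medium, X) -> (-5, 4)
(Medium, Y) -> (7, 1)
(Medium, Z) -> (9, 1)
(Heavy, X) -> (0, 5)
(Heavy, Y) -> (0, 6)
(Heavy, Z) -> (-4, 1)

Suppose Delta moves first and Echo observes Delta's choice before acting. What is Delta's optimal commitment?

Zero

Work backward from Echo's decision.
- Zero → Echo plays Y (best of 1, 8, 2); Delta gets 10.
- Light → Echo plays Y (best of -3, -1, -5); Delta gets 2.
- Medium → Echo plays X (best of 4, 1, 1); Delta gets -5.
- Heavy → Echo plays Y (best of 5, 6, 1); Delta gets 0.
Maximizing over 10, 2, -5, 0, Delta chooses Zero. Subgame-perfect outcome: (Zero, Y) with payoffs (10, 8).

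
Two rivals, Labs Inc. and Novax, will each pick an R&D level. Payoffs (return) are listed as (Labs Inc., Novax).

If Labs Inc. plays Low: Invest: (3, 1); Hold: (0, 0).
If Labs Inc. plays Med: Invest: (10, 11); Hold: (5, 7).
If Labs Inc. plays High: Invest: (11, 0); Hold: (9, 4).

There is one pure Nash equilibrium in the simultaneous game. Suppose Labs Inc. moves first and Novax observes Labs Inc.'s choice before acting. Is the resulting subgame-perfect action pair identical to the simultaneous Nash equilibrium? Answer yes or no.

no

Work backward from Novax's decision.
- Low → Novax plays Invest (best of 1, 0); Labs Inc. gets 3.
- Med → Novax plays Invest (best of 11, 7); Labs Inc. gets 10.
- High → Novax plays Hold (best of 0, 4); Labs Inc. gets 9.
Labs Inc.'s induced payoffs are 3, 10, 9, so Labs Inc. commits to Med. Subgame-perfect outcome: (Med, Invest) with payoffs (10, 11).
Now find the simultaneous Nash equilibrium.
Labs Inc.'s best replies: Invest→High; Hold→High.
Novax's best replies: Low→Invest; Med→Invest; High→Hold.
The unique mutual best reply is (High, Hold), giving (9, 4).
Sequential outcome (Med, Invest) differs from the Nash profile (High, Hold).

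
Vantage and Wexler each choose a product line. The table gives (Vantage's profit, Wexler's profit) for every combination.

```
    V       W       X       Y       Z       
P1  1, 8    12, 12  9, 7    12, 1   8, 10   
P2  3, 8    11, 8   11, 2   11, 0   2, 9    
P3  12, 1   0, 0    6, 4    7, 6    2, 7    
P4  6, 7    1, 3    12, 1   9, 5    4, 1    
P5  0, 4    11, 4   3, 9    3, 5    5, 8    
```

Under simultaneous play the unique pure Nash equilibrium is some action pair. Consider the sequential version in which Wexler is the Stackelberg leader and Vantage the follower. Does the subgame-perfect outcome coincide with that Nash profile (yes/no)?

Vantage best-responds to each possible Wexler move:
- V → Vantage plays P3 (best of 1, 3, 12, 6, 0); Wexler gets 1.
- W → Vantage plays P1 (best of 12, 11, 0, 1, 11); Wexler gets 12.
- X → Vantage plays P4 (best of 9, 11, 6, 12, 3); Wexler gets 1.
- Y → Vantage plays P1 (best of 12, 11, 7, 9, 3); Wexler gets 1.
- Z → Vantage plays P1 (best of 8, 2, 2, 4, 5); Wexler gets 10.
Maximizing over 1, 12, 1, 1, 10, Wexler chooses W. Subgame-perfect outcome: (P1, W) with payoffs (12, 12).
Now find the simultaneous Nash equilibrium.
Vantage's best replies: V→P3; W→P1; X→P4; Y→P1; Z→P1.
Wexler's best replies: P1→W; P2→Z; P3→Z; P4→V; P5→X.
The unique mutual best reply is (P1, W), giving (12, 12).
Sequential outcome (P1, W) coincides with the Nash profile (P1, W).

yes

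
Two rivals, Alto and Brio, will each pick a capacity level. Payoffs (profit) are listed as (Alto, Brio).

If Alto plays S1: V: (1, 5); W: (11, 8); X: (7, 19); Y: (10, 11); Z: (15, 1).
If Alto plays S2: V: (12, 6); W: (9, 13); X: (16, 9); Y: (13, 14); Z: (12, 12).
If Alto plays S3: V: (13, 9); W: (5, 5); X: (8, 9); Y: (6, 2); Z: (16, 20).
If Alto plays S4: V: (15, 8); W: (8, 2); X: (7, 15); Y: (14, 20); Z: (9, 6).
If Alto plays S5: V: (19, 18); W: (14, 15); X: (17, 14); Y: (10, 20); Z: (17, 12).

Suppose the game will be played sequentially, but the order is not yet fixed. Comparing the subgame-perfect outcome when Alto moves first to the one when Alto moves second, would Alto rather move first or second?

If Alto leads: Brio's best replies are S1→X, S2→Y, S3→Z, S4→Y, S5→Y; Alto's induced payoffs 7, 13, 16, 14, 10; outcome (S3, Z), payoffs (16, 20).
If Brio leads: Alto's best replies are V→S5, W→S5, X→S5, Y→S4, Z→S5; Brio's induced payoffs 18, 15, 14, 20, 12; outcome (S4, Y), payoffs (14, 20).
Alto gets 16 moving first and 14 moving second, so Alto prefers to move first.

first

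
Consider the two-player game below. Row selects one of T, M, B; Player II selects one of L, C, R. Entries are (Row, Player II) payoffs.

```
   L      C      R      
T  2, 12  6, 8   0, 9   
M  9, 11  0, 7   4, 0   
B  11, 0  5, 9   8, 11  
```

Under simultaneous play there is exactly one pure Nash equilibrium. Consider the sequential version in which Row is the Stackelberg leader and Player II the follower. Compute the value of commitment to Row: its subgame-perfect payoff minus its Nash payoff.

Work backward from Player II's decision.
- T: Player II compares 12, 8, 9 and picks L; Row would get 2.
- M: Player II compares 11, 7, 0 and picks L; Row would get 9.
- B: Player II compares 0, 9, 11 and picks R; Row would get 8.
Among 2, 9, 8, the best is 9 at M. Subgame-perfect outcome: (M, L) with payoffs (9, 11).
Under simultaneous play:
Row's best replies: L→B; C→T; R→B.
Player II's best replies: T→L; M→L; B→R.
Only (B, R) has each player best-responding; Nash payoffs (8, 11).
Row's commitment gain: 9 − 8 = 1.

1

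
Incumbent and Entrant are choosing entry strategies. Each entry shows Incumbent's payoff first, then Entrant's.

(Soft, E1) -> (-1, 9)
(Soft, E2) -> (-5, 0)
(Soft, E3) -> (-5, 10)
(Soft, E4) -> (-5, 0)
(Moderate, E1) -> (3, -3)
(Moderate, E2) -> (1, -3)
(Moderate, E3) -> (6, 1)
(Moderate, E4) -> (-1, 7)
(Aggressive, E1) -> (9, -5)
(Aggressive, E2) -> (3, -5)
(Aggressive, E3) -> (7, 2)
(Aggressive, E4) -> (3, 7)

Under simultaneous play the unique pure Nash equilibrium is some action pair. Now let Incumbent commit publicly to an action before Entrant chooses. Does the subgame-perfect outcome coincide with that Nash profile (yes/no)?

Solve by backward induction (Incumbent leads).
- Soft → Entrant plays E3 (best of 9, 0, 10, 0); Incumbent gets -5.
- Moderate → Entrant plays E4 (best of -3, -3, 1, 7); Incumbent gets -1.
- Aggressive → Entrant plays E4 (best of -5, -5, 2, 7); Incumbent gets 3.
Incumbent's induced payoffs are -5, -1, 3, so Incumbent commits to Aggressive. Subgame-perfect outcome: (Aggressive, E4) with payoffs (3, 7).
Now find the simultaneous Nash equilibrium.
Incumbent's best replies: E1→Aggressive; E2→Aggressive; E3→Aggressive; E4→Aggressive.
Entrant's best replies: Soft→E3; Moderate→E4; Aggressive→E4.
Only (Aggressive, E4) has each player best-responding; Nash payoffs (3, 7).
Sequential outcome (Aggressive, E4) coincides with the Nash profile (Aggressive, E4).

yes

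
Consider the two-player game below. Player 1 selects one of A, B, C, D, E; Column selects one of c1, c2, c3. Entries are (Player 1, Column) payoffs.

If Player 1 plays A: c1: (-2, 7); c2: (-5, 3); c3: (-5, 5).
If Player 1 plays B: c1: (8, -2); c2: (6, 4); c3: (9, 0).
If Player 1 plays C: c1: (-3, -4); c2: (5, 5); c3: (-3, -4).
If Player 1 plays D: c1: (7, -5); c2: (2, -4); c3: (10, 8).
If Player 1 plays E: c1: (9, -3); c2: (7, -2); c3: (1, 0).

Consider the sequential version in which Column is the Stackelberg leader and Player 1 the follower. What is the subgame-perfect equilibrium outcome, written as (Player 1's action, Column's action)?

(D, c3)

Player 1 best-responds to each possible Column move:
- c1: BR = E, leader payoff -3.
- c2: BR = E, leader payoff -2.
- c3: BR = D, leader payoff 8.
Maximizing over -3, -2, 8, Column chooses c3. Subgame-perfect outcome: (D, c3) with payoffs (10, 8).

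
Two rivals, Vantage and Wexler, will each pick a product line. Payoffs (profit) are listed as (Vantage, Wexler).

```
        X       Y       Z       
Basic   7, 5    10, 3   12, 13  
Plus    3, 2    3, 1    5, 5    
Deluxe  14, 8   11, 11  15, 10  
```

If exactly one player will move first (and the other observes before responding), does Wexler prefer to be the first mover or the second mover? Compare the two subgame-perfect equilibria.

second

If Vantage leads: Wexler's best replies are Basic→Z, Plus→Z, Deluxe→Y; Vantage's induced payoffs 12, 5, 11; outcome (Basic, Z), payoffs (12, 13).
If Wexler leads: Vantage's best replies are X→Deluxe, Y→Deluxe, Z→Deluxe; Wexler's induced payoffs 8, 11, 10; outcome (Deluxe, Y), payoffs (11, 11).
Wexler gets 11 moving first and 13 moving second, so Wexler prefers to move second.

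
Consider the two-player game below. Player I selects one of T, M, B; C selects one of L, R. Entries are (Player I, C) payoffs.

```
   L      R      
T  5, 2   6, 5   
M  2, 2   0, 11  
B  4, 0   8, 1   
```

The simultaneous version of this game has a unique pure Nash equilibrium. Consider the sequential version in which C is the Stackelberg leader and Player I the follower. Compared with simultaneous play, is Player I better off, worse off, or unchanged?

worse off

Solve by backward induction (C leads).
- L: BR = T, leader payoff 2.
- R: BR = B, leader payoff 1.
Maximizing over 2, 1, C chooses L. Subgame-perfect outcome: (T, L) with payoffs (5, 2).
Now find the simultaneous Nash equilibrium.
Player I's best replies: L→T; R→B.
C's best replies: T→R; M→R; B→R.
The unique mutual best reply is (B, R), giving (8, 1).
Player I earns 5 sequentially versus 8 at the Nash outcome: worse off.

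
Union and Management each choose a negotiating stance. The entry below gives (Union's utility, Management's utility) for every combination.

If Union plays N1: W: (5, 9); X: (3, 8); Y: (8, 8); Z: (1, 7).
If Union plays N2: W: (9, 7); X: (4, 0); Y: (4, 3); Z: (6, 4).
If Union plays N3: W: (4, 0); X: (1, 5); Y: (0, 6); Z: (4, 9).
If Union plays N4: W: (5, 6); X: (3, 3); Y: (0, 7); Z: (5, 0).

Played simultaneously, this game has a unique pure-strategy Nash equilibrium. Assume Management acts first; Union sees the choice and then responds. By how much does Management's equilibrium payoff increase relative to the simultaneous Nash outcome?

Union best-responds to each possible Management move:
- W → Union plays N2 (best of 5, 9, 4, 5); Management gets 7.
- X → Union plays N2 (best of 3, 4, 1, 3); Management gets 0.
- Y → Union plays N1 (best of 8, 4, 0, 0); Management gets 8.
- Z → Union plays N2 (best of 1, 6, 4, 5); Management gets 4.
Maximizing over 7, 0, 8, 4, Management chooses Y. Subgame-perfect outcome: (N1, Y) with payoffs (8, 8).
Now find the simultaneous Nash equilibrium.
Union's best replies: W→N2; X→N2; Y→N1; Z→N2.
Management's best replies: N1→W; N2→W; N3→Z; N4→Y.
Only (N2, W) has each player best-responding; Nash payoffs (9, 7).
Management's commitment gain: 8 − 7 = 1.

1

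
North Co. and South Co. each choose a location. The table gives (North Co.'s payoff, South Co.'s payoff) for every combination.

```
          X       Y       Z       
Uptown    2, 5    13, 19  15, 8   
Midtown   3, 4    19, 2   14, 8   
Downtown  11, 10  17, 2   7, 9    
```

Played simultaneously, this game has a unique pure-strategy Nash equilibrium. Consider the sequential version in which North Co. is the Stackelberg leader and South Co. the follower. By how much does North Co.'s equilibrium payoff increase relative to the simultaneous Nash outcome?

Solve by backward induction (North Co. leads).
- Uptown: South Co. compares 5, 19, 8 and picks Y; North Co. would get 13.
- Midtown: South Co. compares 4, 2, 8 and picks Z; North Co. would get 14.
- Downtown: South Co. compares 10, 2, 9 and picks X; North Co. would get 11.
North Co.'s induced payoffs are 13, 14, 11, so North Co. commits to Midtown. Subgame-perfect outcome: (Midtown, Z) with payoffs (14, 8).
Under simultaneous play:
North Co.'s best replies: X→Downtown; Y→Midtown; Z→Uptown.
South Co.'s best replies: Uptown→Y; Midtown→Z; Downtown→X.
Only (Downtown, X) has each player best-responding; Nash payoffs (11, 10).
North Co.'s commitment gain: 14 − 11 = 3.

3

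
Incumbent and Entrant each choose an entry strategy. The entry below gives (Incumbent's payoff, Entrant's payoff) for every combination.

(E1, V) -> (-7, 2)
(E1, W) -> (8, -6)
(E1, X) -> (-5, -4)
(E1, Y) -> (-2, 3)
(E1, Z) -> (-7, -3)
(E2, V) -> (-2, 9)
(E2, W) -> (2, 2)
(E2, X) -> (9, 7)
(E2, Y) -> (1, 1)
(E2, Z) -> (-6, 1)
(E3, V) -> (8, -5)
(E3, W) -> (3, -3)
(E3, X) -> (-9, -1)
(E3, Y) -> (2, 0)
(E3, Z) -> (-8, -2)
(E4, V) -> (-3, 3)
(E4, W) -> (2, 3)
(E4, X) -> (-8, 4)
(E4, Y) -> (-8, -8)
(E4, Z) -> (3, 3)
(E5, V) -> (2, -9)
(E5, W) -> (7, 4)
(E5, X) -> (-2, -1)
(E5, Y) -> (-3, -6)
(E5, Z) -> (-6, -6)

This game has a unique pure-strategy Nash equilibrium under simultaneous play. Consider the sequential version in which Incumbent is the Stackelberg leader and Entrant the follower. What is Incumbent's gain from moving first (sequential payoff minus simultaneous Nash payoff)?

5

Work backward from Entrant's decision.
- E1: BR = Y, leader payoff -2.
- E2: BR = V, leader payoff -2.
- E3: BR = Y, leader payoff 2.
- E4: BR = X, leader payoff -8.
- E5: BR = W, leader payoff 7.
Among -2, -2, 2, -8, 7, the best is 7 at E5. Subgame-perfect outcome: (E5, W) with payoffs (7, 4).
Now find the simultaneous Nash equilibrium.
Incumbent's best replies: V→E3; W→E1; X→E2; Y→E3; Z→E4.
Entrant's best replies: E1→Y; E2→V; E3→Y; E4→X; E5→W.
The unique mutual best reply is (E3, Y), giving (2, 0).
Incumbent's commitment gain: 7 − 2 = 5.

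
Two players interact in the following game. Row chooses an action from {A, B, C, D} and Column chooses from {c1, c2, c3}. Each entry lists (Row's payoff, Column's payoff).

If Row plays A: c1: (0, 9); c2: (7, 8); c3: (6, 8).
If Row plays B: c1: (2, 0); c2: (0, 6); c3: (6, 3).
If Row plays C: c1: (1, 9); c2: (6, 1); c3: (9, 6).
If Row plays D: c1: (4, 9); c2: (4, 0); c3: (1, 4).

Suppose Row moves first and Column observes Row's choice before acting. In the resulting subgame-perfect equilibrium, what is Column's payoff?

9

Work backward from Column's decision.
- A: Column compares 9, 8, 8 and picks c1; Row would get 0.
- B: Column compares 0, 6, 3 and picks c2; Row would get 0.
- C: Column compares 9, 1, 6 and picks c1; Row would get 1.
- D: Column compares 9, 0, 4 and picks c1; Row would get 4.
Maximizing over 0, 0, 1, 4, Row chooses D. Subgame-perfect outcome: (D, c1) with payoffs (4, 9).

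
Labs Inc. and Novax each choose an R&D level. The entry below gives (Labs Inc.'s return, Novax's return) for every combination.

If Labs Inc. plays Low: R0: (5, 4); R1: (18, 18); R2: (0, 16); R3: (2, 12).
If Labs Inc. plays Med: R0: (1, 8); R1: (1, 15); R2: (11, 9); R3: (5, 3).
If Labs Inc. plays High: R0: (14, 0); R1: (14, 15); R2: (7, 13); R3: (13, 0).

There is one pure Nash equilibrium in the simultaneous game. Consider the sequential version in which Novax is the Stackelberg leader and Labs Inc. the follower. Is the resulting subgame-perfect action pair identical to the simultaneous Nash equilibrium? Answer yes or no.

yes

Labs Inc. best-responds to each possible Novax move:
- R0 → Labs Inc. plays High (best of 5, 1, 14); Novax gets 0.
- R1 → Labs Inc. plays Low (best of 18, 1, 14); Novax gets 18.
- R2 → Labs Inc. plays Med (best of 0, 11, 7); Novax gets 9.
- R3 → Labs Inc. plays High (best of 2, 5, 13); Novax gets 0.
Novax's induced payoffs are 0, 18, 9, 0, so Novax commits to R1. Subgame-perfect outcome: (Low, R1) with payoffs (18, 18).
For the simultaneous game, intersect best replies.
Labs Inc.'s best replies: R0→High; R1→Low; R2→Med; R3→High.
Novax's best replies: Low→R1; Med→R1; High→R1.
Only (Low, R1) has each player best-responding; Nash payoffs (18, 18).
Sequential outcome (Low, R1) coincides with the Nash profile (Low, R1).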